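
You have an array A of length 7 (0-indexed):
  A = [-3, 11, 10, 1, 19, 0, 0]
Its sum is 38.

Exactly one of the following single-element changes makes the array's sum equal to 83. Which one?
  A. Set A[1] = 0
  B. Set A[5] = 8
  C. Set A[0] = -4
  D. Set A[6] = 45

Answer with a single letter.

Answer: D

Derivation:
Option A: A[1] 11->0, delta=-11, new_sum=38+(-11)=27
Option B: A[5] 0->8, delta=8, new_sum=38+(8)=46
Option C: A[0] -3->-4, delta=-1, new_sum=38+(-1)=37
Option D: A[6] 0->45, delta=45, new_sum=38+(45)=83 <-- matches target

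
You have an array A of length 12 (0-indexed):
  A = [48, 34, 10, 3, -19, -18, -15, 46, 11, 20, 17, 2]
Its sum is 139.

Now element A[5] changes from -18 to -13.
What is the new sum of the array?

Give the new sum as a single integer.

Answer: 144

Derivation:
Old value at index 5: -18
New value at index 5: -13
Delta = -13 - -18 = 5
New sum = old_sum + delta = 139 + (5) = 144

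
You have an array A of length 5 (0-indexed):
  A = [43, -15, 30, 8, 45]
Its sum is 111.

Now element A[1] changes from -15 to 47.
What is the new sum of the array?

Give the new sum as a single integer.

Old value at index 1: -15
New value at index 1: 47
Delta = 47 - -15 = 62
New sum = old_sum + delta = 111 + (62) = 173

Answer: 173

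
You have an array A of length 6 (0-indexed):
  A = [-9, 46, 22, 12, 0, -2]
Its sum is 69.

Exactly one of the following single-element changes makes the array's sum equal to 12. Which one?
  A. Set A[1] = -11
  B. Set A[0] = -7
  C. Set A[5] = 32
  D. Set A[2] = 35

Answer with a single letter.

Answer: A

Derivation:
Option A: A[1] 46->-11, delta=-57, new_sum=69+(-57)=12 <-- matches target
Option B: A[0] -9->-7, delta=2, new_sum=69+(2)=71
Option C: A[5] -2->32, delta=34, new_sum=69+(34)=103
Option D: A[2] 22->35, delta=13, new_sum=69+(13)=82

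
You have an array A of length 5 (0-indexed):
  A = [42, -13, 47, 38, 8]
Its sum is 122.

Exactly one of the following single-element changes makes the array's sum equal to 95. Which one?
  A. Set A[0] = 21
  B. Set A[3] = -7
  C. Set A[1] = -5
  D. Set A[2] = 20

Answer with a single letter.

Option A: A[0] 42->21, delta=-21, new_sum=122+(-21)=101
Option B: A[3] 38->-7, delta=-45, new_sum=122+(-45)=77
Option C: A[1] -13->-5, delta=8, new_sum=122+(8)=130
Option D: A[2] 47->20, delta=-27, new_sum=122+(-27)=95 <-- matches target

Answer: D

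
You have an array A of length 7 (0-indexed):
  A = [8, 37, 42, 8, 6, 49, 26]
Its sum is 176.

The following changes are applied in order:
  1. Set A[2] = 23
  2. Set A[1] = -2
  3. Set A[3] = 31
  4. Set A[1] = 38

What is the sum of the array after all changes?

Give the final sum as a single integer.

Initial sum: 176
Change 1: A[2] 42 -> 23, delta = -19, sum = 157
Change 2: A[1] 37 -> -2, delta = -39, sum = 118
Change 3: A[3] 8 -> 31, delta = 23, sum = 141
Change 4: A[1] -2 -> 38, delta = 40, sum = 181

Answer: 181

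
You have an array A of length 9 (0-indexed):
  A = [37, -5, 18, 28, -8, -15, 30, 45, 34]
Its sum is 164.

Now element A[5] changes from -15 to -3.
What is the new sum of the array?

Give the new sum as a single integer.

Old value at index 5: -15
New value at index 5: -3
Delta = -3 - -15 = 12
New sum = old_sum + delta = 164 + (12) = 176

Answer: 176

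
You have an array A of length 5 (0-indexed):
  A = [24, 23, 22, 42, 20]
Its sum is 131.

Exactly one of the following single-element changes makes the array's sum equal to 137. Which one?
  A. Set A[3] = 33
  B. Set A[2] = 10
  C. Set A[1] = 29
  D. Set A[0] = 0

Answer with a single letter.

Answer: C

Derivation:
Option A: A[3] 42->33, delta=-9, new_sum=131+(-9)=122
Option B: A[2] 22->10, delta=-12, new_sum=131+(-12)=119
Option C: A[1] 23->29, delta=6, new_sum=131+(6)=137 <-- matches target
Option D: A[0] 24->0, delta=-24, new_sum=131+(-24)=107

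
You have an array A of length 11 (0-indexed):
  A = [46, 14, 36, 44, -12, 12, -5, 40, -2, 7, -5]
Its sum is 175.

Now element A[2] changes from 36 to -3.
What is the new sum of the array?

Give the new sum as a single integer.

Answer: 136

Derivation:
Old value at index 2: 36
New value at index 2: -3
Delta = -3 - 36 = -39
New sum = old_sum + delta = 175 + (-39) = 136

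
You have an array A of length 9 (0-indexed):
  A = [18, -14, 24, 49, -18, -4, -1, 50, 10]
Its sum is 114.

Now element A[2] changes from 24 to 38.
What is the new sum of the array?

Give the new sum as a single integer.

Old value at index 2: 24
New value at index 2: 38
Delta = 38 - 24 = 14
New sum = old_sum + delta = 114 + (14) = 128

Answer: 128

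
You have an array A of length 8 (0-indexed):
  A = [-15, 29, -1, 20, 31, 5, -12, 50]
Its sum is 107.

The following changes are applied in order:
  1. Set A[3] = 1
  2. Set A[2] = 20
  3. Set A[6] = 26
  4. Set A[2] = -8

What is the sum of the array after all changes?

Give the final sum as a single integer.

Initial sum: 107
Change 1: A[3] 20 -> 1, delta = -19, sum = 88
Change 2: A[2] -1 -> 20, delta = 21, sum = 109
Change 3: A[6] -12 -> 26, delta = 38, sum = 147
Change 4: A[2] 20 -> -8, delta = -28, sum = 119

Answer: 119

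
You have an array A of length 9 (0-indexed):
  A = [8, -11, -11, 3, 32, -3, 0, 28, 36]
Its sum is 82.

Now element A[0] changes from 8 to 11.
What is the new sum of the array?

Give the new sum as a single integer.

Answer: 85

Derivation:
Old value at index 0: 8
New value at index 0: 11
Delta = 11 - 8 = 3
New sum = old_sum + delta = 82 + (3) = 85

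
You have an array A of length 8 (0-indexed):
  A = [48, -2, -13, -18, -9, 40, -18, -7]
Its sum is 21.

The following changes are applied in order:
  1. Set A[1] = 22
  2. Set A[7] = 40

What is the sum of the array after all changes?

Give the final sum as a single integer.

Initial sum: 21
Change 1: A[1] -2 -> 22, delta = 24, sum = 45
Change 2: A[7] -7 -> 40, delta = 47, sum = 92

Answer: 92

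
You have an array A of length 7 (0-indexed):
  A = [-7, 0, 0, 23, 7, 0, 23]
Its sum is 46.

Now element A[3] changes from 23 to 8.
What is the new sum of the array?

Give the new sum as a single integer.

Answer: 31

Derivation:
Old value at index 3: 23
New value at index 3: 8
Delta = 8 - 23 = -15
New sum = old_sum + delta = 46 + (-15) = 31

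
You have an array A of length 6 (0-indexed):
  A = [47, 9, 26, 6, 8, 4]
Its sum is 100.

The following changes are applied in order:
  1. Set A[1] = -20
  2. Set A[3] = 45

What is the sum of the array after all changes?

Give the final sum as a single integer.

Initial sum: 100
Change 1: A[1] 9 -> -20, delta = -29, sum = 71
Change 2: A[3] 6 -> 45, delta = 39, sum = 110

Answer: 110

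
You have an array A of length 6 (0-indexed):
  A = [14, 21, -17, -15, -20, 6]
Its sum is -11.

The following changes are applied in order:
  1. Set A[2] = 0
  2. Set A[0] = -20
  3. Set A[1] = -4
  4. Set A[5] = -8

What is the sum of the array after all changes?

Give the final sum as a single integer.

Initial sum: -11
Change 1: A[2] -17 -> 0, delta = 17, sum = 6
Change 2: A[0] 14 -> -20, delta = -34, sum = -28
Change 3: A[1] 21 -> -4, delta = -25, sum = -53
Change 4: A[5] 6 -> -8, delta = -14, sum = -67

Answer: -67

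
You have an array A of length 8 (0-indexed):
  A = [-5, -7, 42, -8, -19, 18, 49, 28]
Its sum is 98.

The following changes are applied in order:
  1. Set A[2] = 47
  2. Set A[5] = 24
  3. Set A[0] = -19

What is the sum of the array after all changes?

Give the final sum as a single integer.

Initial sum: 98
Change 1: A[2] 42 -> 47, delta = 5, sum = 103
Change 2: A[5] 18 -> 24, delta = 6, sum = 109
Change 3: A[0] -5 -> -19, delta = -14, sum = 95

Answer: 95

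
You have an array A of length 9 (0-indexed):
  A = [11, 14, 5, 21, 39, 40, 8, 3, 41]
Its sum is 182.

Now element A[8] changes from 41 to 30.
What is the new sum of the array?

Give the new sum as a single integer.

Old value at index 8: 41
New value at index 8: 30
Delta = 30 - 41 = -11
New sum = old_sum + delta = 182 + (-11) = 171

Answer: 171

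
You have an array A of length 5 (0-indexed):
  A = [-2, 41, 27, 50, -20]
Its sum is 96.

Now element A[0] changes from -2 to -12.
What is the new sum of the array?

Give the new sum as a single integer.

Old value at index 0: -2
New value at index 0: -12
Delta = -12 - -2 = -10
New sum = old_sum + delta = 96 + (-10) = 86

Answer: 86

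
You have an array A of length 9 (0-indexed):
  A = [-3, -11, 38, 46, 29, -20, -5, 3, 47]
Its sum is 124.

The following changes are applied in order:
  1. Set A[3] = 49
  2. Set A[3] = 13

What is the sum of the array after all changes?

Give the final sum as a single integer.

Answer: 91

Derivation:
Initial sum: 124
Change 1: A[3] 46 -> 49, delta = 3, sum = 127
Change 2: A[3] 49 -> 13, delta = -36, sum = 91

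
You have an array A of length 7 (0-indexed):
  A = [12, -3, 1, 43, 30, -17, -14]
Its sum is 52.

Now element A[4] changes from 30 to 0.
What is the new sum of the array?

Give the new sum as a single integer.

Old value at index 4: 30
New value at index 4: 0
Delta = 0 - 30 = -30
New sum = old_sum + delta = 52 + (-30) = 22

Answer: 22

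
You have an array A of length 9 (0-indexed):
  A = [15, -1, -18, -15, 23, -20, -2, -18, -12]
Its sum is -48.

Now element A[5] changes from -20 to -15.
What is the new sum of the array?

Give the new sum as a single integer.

Answer: -43

Derivation:
Old value at index 5: -20
New value at index 5: -15
Delta = -15 - -20 = 5
New sum = old_sum + delta = -48 + (5) = -43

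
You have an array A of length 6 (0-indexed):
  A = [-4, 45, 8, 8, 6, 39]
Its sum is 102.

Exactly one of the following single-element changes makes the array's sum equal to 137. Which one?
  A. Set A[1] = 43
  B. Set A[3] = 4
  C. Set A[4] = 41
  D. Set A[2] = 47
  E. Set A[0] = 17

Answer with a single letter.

Answer: C

Derivation:
Option A: A[1] 45->43, delta=-2, new_sum=102+(-2)=100
Option B: A[3] 8->4, delta=-4, new_sum=102+(-4)=98
Option C: A[4] 6->41, delta=35, new_sum=102+(35)=137 <-- matches target
Option D: A[2] 8->47, delta=39, new_sum=102+(39)=141
Option E: A[0] -4->17, delta=21, new_sum=102+(21)=123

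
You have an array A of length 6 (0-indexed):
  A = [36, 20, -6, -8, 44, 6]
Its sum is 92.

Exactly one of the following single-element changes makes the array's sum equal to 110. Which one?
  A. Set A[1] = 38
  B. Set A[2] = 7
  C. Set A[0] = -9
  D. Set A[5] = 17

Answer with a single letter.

Answer: A

Derivation:
Option A: A[1] 20->38, delta=18, new_sum=92+(18)=110 <-- matches target
Option B: A[2] -6->7, delta=13, new_sum=92+(13)=105
Option C: A[0] 36->-9, delta=-45, new_sum=92+(-45)=47
Option D: A[5] 6->17, delta=11, new_sum=92+(11)=103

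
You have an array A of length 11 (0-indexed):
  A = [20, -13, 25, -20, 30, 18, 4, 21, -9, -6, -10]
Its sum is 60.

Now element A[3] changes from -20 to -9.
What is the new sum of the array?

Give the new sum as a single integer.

Answer: 71

Derivation:
Old value at index 3: -20
New value at index 3: -9
Delta = -9 - -20 = 11
New sum = old_sum + delta = 60 + (11) = 71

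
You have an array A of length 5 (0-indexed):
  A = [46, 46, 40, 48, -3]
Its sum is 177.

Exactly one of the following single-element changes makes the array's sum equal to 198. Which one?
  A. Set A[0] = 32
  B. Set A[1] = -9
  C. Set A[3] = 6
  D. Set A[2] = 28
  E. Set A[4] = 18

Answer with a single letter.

Answer: E

Derivation:
Option A: A[0] 46->32, delta=-14, new_sum=177+(-14)=163
Option B: A[1] 46->-9, delta=-55, new_sum=177+(-55)=122
Option C: A[3] 48->6, delta=-42, new_sum=177+(-42)=135
Option D: A[2] 40->28, delta=-12, new_sum=177+(-12)=165
Option E: A[4] -3->18, delta=21, new_sum=177+(21)=198 <-- matches target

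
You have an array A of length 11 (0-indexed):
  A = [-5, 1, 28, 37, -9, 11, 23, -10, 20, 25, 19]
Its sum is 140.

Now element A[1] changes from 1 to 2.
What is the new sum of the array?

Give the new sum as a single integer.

Old value at index 1: 1
New value at index 1: 2
Delta = 2 - 1 = 1
New sum = old_sum + delta = 140 + (1) = 141

Answer: 141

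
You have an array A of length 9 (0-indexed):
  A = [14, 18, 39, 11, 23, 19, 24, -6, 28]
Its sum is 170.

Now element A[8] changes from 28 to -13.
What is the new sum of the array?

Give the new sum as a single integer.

Answer: 129

Derivation:
Old value at index 8: 28
New value at index 8: -13
Delta = -13 - 28 = -41
New sum = old_sum + delta = 170 + (-41) = 129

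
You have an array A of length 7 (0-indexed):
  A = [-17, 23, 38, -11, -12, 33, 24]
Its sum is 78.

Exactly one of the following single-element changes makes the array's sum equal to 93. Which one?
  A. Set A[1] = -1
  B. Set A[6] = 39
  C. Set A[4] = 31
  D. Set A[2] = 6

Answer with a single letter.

Answer: B

Derivation:
Option A: A[1] 23->-1, delta=-24, new_sum=78+(-24)=54
Option B: A[6] 24->39, delta=15, new_sum=78+(15)=93 <-- matches target
Option C: A[4] -12->31, delta=43, new_sum=78+(43)=121
Option D: A[2] 38->6, delta=-32, new_sum=78+(-32)=46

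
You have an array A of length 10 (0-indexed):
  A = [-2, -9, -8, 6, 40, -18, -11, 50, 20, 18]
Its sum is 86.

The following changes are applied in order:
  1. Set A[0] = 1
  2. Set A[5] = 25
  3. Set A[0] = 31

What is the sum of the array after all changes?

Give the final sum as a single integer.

Initial sum: 86
Change 1: A[0] -2 -> 1, delta = 3, sum = 89
Change 2: A[5] -18 -> 25, delta = 43, sum = 132
Change 3: A[0] 1 -> 31, delta = 30, sum = 162

Answer: 162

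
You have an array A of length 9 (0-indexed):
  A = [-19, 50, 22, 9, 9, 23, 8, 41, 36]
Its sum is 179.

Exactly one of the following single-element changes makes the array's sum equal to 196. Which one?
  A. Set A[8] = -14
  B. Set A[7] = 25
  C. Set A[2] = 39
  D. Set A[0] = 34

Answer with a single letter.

Answer: C

Derivation:
Option A: A[8] 36->-14, delta=-50, new_sum=179+(-50)=129
Option B: A[7] 41->25, delta=-16, new_sum=179+(-16)=163
Option C: A[2] 22->39, delta=17, new_sum=179+(17)=196 <-- matches target
Option D: A[0] -19->34, delta=53, new_sum=179+(53)=232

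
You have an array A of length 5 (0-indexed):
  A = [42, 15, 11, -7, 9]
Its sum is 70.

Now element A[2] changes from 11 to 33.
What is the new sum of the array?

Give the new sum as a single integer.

Answer: 92

Derivation:
Old value at index 2: 11
New value at index 2: 33
Delta = 33 - 11 = 22
New sum = old_sum + delta = 70 + (22) = 92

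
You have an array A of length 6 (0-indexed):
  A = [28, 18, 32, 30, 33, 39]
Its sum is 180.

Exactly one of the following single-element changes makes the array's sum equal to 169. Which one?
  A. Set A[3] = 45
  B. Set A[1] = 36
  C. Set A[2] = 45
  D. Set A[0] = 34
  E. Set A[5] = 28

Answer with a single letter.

Answer: E

Derivation:
Option A: A[3] 30->45, delta=15, new_sum=180+(15)=195
Option B: A[1] 18->36, delta=18, new_sum=180+(18)=198
Option C: A[2] 32->45, delta=13, new_sum=180+(13)=193
Option D: A[0] 28->34, delta=6, new_sum=180+(6)=186
Option E: A[5] 39->28, delta=-11, new_sum=180+(-11)=169 <-- matches target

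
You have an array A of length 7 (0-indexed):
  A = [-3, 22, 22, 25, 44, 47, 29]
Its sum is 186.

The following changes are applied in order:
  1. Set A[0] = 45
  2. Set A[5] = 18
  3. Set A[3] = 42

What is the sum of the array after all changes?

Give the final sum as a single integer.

Initial sum: 186
Change 1: A[0] -3 -> 45, delta = 48, sum = 234
Change 2: A[5] 47 -> 18, delta = -29, sum = 205
Change 3: A[3] 25 -> 42, delta = 17, sum = 222

Answer: 222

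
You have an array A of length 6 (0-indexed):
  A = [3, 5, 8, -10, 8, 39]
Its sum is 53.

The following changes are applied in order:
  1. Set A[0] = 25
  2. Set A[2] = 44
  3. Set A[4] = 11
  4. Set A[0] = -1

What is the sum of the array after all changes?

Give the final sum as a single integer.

Answer: 88

Derivation:
Initial sum: 53
Change 1: A[0] 3 -> 25, delta = 22, sum = 75
Change 2: A[2] 8 -> 44, delta = 36, sum = 111
Change 3: A[4] 8 -> 11, delta = 3, sum = 114
Change 4: A[0] 25 -> -1, delta = -26, sum = 88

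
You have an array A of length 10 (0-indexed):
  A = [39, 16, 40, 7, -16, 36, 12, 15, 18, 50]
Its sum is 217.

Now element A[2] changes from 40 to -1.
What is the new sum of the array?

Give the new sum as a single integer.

Answer: 176

Derivation:
Old value at index 2: 40
New value at index 2: -1
Delta = -1 - 40 = -41
New sum = old_sum + delta = 217 + (-41) = 176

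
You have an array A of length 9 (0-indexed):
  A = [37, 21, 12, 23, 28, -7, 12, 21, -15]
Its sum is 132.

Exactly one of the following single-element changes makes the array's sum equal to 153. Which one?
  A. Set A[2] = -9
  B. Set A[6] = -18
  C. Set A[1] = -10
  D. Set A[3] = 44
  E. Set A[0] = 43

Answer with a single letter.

Answer: D

Derivation:
Option A: A[2] 12->-9, delta=-21, new_sum=132+(-21)=111
Option B: A[6] 12->-18, delta=-30, new_sum=132+(-30)=102
Option C: A[1] 21->-10, delta=-31, new_sum=132+(-31)=101
Option D: A[3] 23->44, delta=21, new_sum=132+(21)=153 <-- matches target
Option E: A[0] 37->43, delta=6, new_sum=132+(6)=138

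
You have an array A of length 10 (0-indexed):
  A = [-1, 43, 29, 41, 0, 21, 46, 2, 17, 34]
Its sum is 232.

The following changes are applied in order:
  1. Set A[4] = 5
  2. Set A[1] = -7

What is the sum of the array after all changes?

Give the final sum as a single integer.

Answer: 187

Derivation:
Initial sum: 232
Change 1: A[4] 0 -> 5, delta = 5, sum = 237
Change 2: A[1] 43 -> -7, delta = -50, sum = 187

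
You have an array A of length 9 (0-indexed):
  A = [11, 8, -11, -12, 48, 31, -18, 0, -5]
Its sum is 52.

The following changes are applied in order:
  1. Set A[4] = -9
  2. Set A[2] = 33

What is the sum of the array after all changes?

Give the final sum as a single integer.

Answer: 39

Derivation:
Initial sum: 52
Change 1: A[4] 48 -> -9, delta = -57, sum = -5
Change 2: A[2] -11 -> 33, delta = 44, sum = 39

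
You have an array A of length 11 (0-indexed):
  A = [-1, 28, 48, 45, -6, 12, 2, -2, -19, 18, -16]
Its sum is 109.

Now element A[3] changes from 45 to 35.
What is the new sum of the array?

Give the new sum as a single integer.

Old value at index 3: 45
New value at index 3: 35
Delta = 35 - 45 = -10
New sum = old_sum + delta = 109 + (-10) = 99

Answer: 99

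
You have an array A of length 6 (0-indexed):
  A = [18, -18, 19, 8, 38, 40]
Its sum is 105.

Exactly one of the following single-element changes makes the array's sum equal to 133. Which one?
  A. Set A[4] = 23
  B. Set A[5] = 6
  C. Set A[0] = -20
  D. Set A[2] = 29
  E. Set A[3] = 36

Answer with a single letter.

Option A: A[4] 38->23, delta=-15, new_sum=105+(-15)=90
Option B: A[5] 40->6, delta=-34, new_sum=105+(-34)=71
Option C: A[0] 18->-20, delta=-38, new_sum=105+(-38)=67
Option D: A[2] 19->29, delta=10, new_sum=105+(10)=115
Option E: A[3] 8->36, delta=28, new_sum=105+(28)=133 <-- matches target

Answer: E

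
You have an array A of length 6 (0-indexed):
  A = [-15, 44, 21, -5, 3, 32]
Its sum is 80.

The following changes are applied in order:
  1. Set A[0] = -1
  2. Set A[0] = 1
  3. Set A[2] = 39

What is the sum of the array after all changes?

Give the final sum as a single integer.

Initial sum: 80
Change 1: A[0] -15 -> -1, delta = 14, sum = 94
Change 2: A[0] -1 -> 1, delta = 2, sum = 96
Change 3: A[2] 21 -> 39, delta = 18, sum = 114

Answer: 114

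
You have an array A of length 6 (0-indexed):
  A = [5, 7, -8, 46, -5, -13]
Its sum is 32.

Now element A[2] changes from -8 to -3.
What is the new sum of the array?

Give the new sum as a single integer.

Old value at index 2: -8
New value at index 2: -3
Delta = -3 - -8 = 5
New sum = old_sum + delta = 32 + (5) = 37

Answer: 37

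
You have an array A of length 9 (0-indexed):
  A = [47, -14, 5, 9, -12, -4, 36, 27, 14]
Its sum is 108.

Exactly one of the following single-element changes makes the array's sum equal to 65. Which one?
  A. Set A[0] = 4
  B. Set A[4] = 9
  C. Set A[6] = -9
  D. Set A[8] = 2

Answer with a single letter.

Option A: A[0] 47->4, delta=-43, new_sum=108+(-43)=65 <-- matches target
Option B: A[4] -12->9, delta=21, new_sum=108+(21)=129
Option C: A[6] 36->-9, delta=-45, new_sum=108+(-45)=63
Option D: A[8] 14->2, delta=-12, new_sum=108+(-12)=96

Answer: A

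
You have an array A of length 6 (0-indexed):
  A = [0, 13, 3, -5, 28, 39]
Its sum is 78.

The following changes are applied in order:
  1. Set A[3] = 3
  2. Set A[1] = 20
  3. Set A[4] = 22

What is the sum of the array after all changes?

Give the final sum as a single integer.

Answer: 87

Derivation:
Initial sum: 78
Change 1: A[3] -5 -> 3, delta = 8, sum = 86
Change 2: A[1] 13 -> 20, delta = 7, sum = 93
Change 3: A[4] 28 -> 22, delta = -6, sum = 87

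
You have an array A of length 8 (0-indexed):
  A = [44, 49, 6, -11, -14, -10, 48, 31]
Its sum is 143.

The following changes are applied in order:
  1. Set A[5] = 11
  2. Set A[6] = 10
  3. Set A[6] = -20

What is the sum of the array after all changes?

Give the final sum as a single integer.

Answer: 96

Derivation:
Initial sum: 143
Change 1: A[5] -10 -> 11, delta = 21, sum = 164
Change 2: A[6] 48 -> 10, delta = -38, sum = 126
Change 3: A[6] 10 -> -20, delta = -30, sum = 96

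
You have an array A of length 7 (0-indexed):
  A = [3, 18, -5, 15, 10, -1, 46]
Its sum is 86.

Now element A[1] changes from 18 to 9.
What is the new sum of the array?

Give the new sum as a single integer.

Old value at index 1: 18
New value at index 1: 9
Delta = 9 - 18 = -9
New sum = old_sum + delta = 86 + (-9) = 77

Answer: 77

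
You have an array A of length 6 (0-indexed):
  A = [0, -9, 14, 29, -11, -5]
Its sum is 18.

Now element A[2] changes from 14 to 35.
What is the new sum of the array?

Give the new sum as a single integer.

Old value at index 2: 14
New value at index 2: 35
Delta = 35 - 14 = 21
New sum = old_sum + delta = 18 + (21) = 39

Answer: 39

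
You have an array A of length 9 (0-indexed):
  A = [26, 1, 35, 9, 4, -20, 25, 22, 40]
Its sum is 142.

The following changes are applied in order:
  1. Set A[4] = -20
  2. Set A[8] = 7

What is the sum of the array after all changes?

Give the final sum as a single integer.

Initial sum: 142
Change 1: A[4] 4 -> -20, delta = -24, sum = 118
Change 2: A[8] 40 -> 7, delta = -33, sum = 85

Answer: 85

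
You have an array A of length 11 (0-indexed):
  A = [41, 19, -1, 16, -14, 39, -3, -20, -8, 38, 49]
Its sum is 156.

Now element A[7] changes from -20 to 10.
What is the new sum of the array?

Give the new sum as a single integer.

Old value at index 7: -20
New value at index 7: 10
Delta = 10 - -20 = 30
New sum = old_sum + delta = 156 + (30) = 186

Answer: 186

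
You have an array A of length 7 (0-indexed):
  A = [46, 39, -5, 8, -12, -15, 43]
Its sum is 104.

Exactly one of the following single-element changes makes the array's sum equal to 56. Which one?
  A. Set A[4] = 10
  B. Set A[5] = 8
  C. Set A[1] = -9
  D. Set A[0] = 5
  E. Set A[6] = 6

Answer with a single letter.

Answer: C

Derivation:
Option A: A[4] -12->10, delta=22, new_sum=104+(22)=126
Option B: A[5] -15->8, delta=23, new_sum=104+(23)=127
Option C: A[1] 39->-9, delta=-48, new_sum=104+(-48)=56 <-- matches target
Option D: A[0] 46->5, delta=-41, new_sum=104+(-41)=63
Option E: A[6] 43->6, delta=-37, new_sum=104+(-37)=67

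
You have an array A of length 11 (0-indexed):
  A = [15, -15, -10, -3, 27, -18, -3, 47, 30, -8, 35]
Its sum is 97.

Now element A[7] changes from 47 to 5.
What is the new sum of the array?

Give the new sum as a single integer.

Answer: 55

Derivation:
Old value at index 7: 47
New value at index 7: 5
Delta = 5 - 47 = -42
New sum = old_sum + delta = 97 + (-42) = 55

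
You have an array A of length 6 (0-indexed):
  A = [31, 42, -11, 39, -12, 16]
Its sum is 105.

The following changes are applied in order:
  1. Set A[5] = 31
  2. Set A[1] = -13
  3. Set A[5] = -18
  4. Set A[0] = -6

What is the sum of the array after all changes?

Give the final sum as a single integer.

Answer: -21

Derivation:
Initial sum: 105
Change 1: A[5] 16 -> 31, delta = 15, sum = 120
Change 2: A[1] 42 -> -13, delta = -55, sum = 65
Change 3: A[5] 31 -> -18, delta = -49, sum = 16
Change 4: A[0] 31 -> -6, delta = -37, sum = -21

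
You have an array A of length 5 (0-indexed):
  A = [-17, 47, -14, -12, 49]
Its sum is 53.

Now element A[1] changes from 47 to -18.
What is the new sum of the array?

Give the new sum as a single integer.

Old value at index 1: 47
New value at index 1: -18
Delta = -18 - 47 = -65
New sum = old_sum + delta = 53 + (-65) = -12

Answer: -12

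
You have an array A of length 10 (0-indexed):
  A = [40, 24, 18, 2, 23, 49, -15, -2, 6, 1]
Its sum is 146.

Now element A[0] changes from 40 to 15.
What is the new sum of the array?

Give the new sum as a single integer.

Old value at index 0: 40
New value at index 0: 15
Delta = 15 - 40 = -25
New sum = old_sum + delta = 146 + (-25) = 121

Answer: 121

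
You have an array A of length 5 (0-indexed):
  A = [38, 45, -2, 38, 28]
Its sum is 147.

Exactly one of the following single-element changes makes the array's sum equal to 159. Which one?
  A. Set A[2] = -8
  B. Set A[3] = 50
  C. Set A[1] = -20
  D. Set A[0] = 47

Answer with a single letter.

Answer: B

Derivation:
Option A: A[2] -2->-8, delta=-6, new_sum=147+(-6)=141
Option B: A[3] 38->50, delta=12, new_sum=147+(12)=159 <-- matches target
Option C: A[1] 45->-20, delta=-65, new_sum=147+(-65)=82
Option D: A[0] 38->47, delta=9, new_sum=147+(9)=156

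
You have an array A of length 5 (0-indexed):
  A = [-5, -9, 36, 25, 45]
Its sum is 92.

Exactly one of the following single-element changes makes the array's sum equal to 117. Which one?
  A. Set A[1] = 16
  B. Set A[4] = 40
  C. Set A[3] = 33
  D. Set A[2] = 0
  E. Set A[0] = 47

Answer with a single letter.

Option A: A[1] -9->16, delta=25, new_sum=92+(25)=117 <-- matches target
Option B: A[4] 45->40, delta=-5, new_sum=92+(-5)=87
Option C: A[3] 25->33, delta=8, new_sum=92+(8)=100
Option D: A[2] 36->0, delta=-36, new_sum=92+(-36)=56
Option E: A[0] -5->47, delta=52, new_sum=92+(52)=144

Answer: A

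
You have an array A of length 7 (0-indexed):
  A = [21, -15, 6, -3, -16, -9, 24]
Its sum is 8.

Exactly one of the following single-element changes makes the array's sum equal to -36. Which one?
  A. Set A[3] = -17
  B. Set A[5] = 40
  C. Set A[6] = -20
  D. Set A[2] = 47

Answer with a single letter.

Option A: A[3] -3->-17, delta=-14, new_sum=8+(-14)=-6
Option B: A[5] -9->40, delta=49, new_sum=8+(49)=57
Option C: A[6] 24->-20, delta=-44, new_sum=8+(-44)=-36 <-- matches target
Option D: A[2] 6->47, delta=41, new_sum=8+(41)=49

Answer: C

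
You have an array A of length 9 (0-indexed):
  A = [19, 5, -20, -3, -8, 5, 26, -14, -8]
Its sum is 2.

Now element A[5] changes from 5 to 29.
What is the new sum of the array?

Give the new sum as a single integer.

Old value at index 5: 5
New value at index 5: 29
Delta = 29 - 5 = 24
New sum = old_sum + delta = 2 + (24) = 26

Answer: 26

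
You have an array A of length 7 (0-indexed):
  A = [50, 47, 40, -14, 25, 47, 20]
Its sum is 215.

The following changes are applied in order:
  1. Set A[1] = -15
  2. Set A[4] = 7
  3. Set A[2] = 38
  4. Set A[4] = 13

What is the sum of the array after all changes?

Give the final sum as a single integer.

Initial sum: 215
Change 1: A[1] 47 -> -15, delta = -62, sum = 153
Change 2: A[4] 25 -> 7, delta = -18, sum = 135
Change 3: A[2] 40 -> 38, delta = -2, sum = 133
Change 4: A[4] 7 -> 13, delta = 6, sum = 139

Answer: 139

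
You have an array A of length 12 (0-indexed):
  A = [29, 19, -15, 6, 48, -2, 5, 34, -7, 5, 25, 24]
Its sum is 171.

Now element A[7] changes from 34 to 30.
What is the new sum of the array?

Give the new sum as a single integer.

Old value at index 7: 34
New value at index 7: 30
Delta = 30 - 34 = -4
New sum = old_sum + delta = 171 + (-4) = 167

Answer: 167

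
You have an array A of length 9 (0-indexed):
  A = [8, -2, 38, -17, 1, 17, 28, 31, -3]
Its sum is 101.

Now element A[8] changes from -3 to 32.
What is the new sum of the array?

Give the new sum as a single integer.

Answer: 136

Derivation:
Old value at index 8: -3
New value at index 8: 32
Delta = 32 - -3 = 35
New sum = old_sum + delta = 101 + (35) = 136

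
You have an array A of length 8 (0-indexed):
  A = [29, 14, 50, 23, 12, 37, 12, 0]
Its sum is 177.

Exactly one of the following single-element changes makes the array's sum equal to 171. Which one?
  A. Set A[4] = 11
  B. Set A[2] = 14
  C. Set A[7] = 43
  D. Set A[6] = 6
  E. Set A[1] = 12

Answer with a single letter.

Answer: D

Derivation:
Option A: A[4] 12->11, delta=-1, new_sum=177+(-1)=176
Option B: A[2] 50->14, delta=-36, new_sum=177+(-36)=141
Option C: A[7] 0->43, delta=43, new_sum=177+(43)=220
Option D: A[6] 12->6, delta=-6, new_sum=177+(-6)=171 <-- matches target
Option E: A[1] 14->12, delta=-2, new_sum=177+(-2)=175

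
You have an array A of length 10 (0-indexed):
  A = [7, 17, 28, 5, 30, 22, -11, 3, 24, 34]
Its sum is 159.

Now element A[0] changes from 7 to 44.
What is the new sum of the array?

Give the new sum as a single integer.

Old value at index 0: 7
New value at index 0: 44
Delta = 44 - 7 = 37
New sum = old_sum + delta = 159 + (37) = 196

Answer: 196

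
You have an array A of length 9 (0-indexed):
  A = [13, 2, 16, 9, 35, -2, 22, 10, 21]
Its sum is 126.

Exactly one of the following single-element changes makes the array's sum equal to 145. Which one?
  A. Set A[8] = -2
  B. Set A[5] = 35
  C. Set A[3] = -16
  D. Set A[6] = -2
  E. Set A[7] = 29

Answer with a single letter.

Answer: E

Derivation:
Option A: A[8] 21->-2, delta=-23, new_sum=126+(-23)=103
Option B: A[5] -2->35, delta=37, new_sum=126+(37)=163
Option C: A[3] 9->-16, delta=-25, new_sum=126+(-25)=101
Option D: A[6] 22->-2, delta=-24, new_sum=126+(-24)=102
Option E: A[7] 10->29, delta=19, new_sum=126+(19)=145 <-- matches target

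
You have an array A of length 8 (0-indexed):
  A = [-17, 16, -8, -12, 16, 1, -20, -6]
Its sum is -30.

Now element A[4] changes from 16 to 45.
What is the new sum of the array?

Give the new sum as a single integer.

Answer: -1

Derivation:
Old value at index 4: 16
New value at index 4: 45
Delta = 45 - 16 = 29
New sum = old_sum + delta = -30 + (29) = -1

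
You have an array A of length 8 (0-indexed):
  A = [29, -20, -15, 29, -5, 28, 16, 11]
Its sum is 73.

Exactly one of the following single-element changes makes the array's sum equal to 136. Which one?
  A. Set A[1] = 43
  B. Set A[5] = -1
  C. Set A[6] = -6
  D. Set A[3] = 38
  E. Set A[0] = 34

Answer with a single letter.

Answer: A

Derivation:
Option A: A[1] -20->43, delta=63, new_sum=73+(63)=136 <-- matches target
Option B: A[5] 28->-1, delta=-29, new_sum=73+(-29)=44
Option C: A[6] 16->-6, delta=-22, new_sum=73+(-22)=51
Option D: A[3] 29->38, delta=9, new_sum=73+(9)=82
Option E: A[0] 29->34, delta=5, new_sum=73+(5)=78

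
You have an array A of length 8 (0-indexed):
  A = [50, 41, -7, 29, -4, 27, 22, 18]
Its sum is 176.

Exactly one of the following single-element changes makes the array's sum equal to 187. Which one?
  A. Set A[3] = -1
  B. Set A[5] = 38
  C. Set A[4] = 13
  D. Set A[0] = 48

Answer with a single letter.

Answer: B

Derivation:
Option A: A[3] 29->-1, delta=-30, new_sum=176+(-30)=146
Option B: A[5] 27->38, delta=11, new_sum=176+(11)=187 <-- matches target
Option C: A[4] -4->13, delta=17, new_sum=176+(17)=193
Option D: A[0] 50->48, delta=-2, new_sum=176+(-2)=174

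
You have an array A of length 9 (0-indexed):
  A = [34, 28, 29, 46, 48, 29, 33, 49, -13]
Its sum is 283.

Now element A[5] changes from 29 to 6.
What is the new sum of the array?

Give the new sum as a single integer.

Old value at index 5: 29
New value at index 5: 6
Delta = 6 - 29 = -23
New sum = old_sum + delta = 283 + (-23) = 260

Answer: 260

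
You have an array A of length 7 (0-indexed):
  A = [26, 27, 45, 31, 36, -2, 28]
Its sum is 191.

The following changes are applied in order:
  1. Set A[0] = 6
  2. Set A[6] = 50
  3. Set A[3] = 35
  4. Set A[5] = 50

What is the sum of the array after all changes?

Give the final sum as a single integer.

Initial sum: 191
Change 1: A[0] 26 -> 6, delta = -20, sum = 171
Change 2: A[6] 28 -> 50, delta = 22, sum = 193
Change 3: A[3] 31 -> 35, delta = 4, sum = 197
Change 4: A[5] -2 -> 50, delta = 52, sum = 249

Answer: 249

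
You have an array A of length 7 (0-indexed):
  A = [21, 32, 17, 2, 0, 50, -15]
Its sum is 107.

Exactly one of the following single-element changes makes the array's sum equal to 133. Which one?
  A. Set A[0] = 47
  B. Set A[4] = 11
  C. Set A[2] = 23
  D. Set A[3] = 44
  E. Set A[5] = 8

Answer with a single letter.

Option A: A[0] 21->47, delta=26, new_sum=107+(26)=133 <-- matches target
Option B: A[4] 0->11, delta=11, new_sum=107+(11)=118
Option C: A[2] 17->23, delta=6, new_sum=107+(6)=113
Option D: A[3] 2->44, delta=42, new_sum=107+(42)=149
Option E: A[5] 50->8, delta=-42, new_sum=107+(-42)=65

Answer: A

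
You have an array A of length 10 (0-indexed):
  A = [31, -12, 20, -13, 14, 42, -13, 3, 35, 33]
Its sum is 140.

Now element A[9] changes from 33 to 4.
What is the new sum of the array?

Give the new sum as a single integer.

Old value at index 9: 33
New value at index 9: 4
Delta = 4 - 33 = -29
New sum = old_sum + delta = 140 + (-29) = 111

Answer: 111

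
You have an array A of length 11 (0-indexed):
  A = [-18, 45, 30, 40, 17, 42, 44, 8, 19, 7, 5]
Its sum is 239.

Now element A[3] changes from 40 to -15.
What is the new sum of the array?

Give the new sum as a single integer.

Old value at index 3: 40
New value at index 3: -15
Delta = -15 - 40 = -55
New sum = old_sum + delta = 239 + (-55) = 184

Answer: 184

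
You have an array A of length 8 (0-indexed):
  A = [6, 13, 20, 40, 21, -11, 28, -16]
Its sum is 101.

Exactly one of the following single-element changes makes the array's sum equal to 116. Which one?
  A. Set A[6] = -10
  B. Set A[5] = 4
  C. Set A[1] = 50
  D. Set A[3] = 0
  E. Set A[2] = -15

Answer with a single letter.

Option A: A[6] 28->-10, delta=-38, new_sum=101+(-38)=63
Option B: A[5] -11->4, delta=15, new_sum=101+(15)=116 <-- matches target
Option C: A[1] 13->50, delta=37, new_sum=101+(37)=138
Option D: A[3] 40->0, delta=-40, new_sum=101+(-40)=61
Option E: A[2] 20->-15, delta=-35, new_sum=101+(-35)=66

Answer: B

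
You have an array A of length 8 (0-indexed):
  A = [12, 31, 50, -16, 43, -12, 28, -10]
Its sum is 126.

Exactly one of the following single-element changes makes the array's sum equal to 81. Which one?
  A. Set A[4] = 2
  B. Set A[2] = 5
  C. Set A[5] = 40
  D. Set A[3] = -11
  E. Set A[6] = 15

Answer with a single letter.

Answer: B

Derivation:
Option A: A[4] 43->2, delta=-41, new_sum=126+(-41)=85
Option B: A[2] 50->5, delta=-45, new_sum=126+(-45)=81 <-- matches target
Option C: A[5] -12->40, delta=52, new_sum=126+(52)=178
Option D: A[3] -16->-11, delta=5, new_sum=126+(5)=131
Option E: A[6] 28->15, delta=-13, new_sum=126+(-13)=113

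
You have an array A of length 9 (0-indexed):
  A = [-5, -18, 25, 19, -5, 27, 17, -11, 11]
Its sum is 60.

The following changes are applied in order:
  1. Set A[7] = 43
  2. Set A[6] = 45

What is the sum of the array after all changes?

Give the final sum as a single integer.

Initial sum: 60
Change 1: A[7] -11 -> 43, delta = 54, sum = 114
Change 2: A[6] 17 -> 45, delta = 28, sum = 142

Answer: 142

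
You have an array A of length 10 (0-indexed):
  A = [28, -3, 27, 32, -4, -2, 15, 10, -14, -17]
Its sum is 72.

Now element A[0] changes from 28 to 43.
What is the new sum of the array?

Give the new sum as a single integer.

Old value at index 0: 28
New value at index 0: 43
Delta = 43 - 28 = 15
New sum = old_sum + delta = 72 + (15) = 87

Answer: 87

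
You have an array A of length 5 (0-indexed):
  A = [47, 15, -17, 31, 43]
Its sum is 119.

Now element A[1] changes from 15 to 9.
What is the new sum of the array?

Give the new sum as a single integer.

Old value at index 1: 15
New value at index 1: 9
Delta = 9 - 15 = -6
New sum = old_sum + delta = 119 + (-6) = 113

Answer: 113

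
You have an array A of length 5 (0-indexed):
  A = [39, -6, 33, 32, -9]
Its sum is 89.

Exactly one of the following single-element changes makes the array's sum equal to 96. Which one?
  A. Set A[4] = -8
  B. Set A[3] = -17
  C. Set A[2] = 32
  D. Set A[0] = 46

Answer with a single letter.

Answer: D

Derivation:
Option A: A[4] -9->-8, delta=1, new_sum=89+(1)=90
Option B: A[3] 32->-17, delta=-49, new_sum=89+(-49)=40
Option C: A[2] 33->32, delta=-1, new_sum=89+(-1)=88
Option D: A[0] 39->46, delta=7, new_sum=89+(7)=96 <-- matches target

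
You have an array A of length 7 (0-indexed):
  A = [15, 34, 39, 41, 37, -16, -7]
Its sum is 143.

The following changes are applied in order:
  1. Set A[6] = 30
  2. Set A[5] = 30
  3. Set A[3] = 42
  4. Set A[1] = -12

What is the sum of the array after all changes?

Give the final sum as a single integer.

Initial sum: 143
Change 1: A[6] -7 -> 30, delta = 37, sum = 180
Change 2: A[5] -16 -> 30, delta = 46, sum = 226
Change 3: A[3] 41 -> 42, delta = 1, sum = 227
Change 4: A[1] 34 -> -12, delta = -46, sum = 181

Answer: 181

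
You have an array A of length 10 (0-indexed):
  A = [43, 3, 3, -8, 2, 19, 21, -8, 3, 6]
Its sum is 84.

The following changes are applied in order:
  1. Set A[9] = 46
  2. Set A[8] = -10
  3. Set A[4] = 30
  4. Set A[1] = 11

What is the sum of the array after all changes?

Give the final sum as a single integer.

Answer: 147

Derivation:
Initial sum: 84
Change 1: A[9] 6 -> 46, delta = 40, sum = 124
Change 2: A[8] 3 -> -10, delta = -13, sum = 111
Change 3: A[4] 2 -> 30, delta = 28, sum = 139
Change 4: A[1] 3 -> 11, delta = 8, sum = 147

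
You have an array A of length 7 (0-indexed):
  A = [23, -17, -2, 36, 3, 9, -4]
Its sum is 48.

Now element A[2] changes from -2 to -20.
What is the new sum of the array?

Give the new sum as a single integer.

Answer: 30

Derivation:
Old value at index 2: -2
New value at index 2: -20
Delta = -20 - -2 = -18
New sum = old_sum + delta = 48 + (-18) = 30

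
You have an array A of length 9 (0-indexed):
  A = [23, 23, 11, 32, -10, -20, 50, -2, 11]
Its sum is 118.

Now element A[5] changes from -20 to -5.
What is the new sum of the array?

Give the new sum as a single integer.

Answer: 133

Derivation:
Old value at index 5: -20
New value at index 5: -5
Delta = -5 - -20 = 15
New sum = old_sum + delta = 118 + (15) = 133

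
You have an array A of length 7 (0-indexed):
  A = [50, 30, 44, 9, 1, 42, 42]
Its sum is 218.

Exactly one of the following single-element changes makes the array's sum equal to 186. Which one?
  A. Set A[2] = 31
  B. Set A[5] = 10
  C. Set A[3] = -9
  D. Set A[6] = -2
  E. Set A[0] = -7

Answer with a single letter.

Answer: B

Derivation:
Option A: A[2] 44->31, delta=-13, new_sum=218+(-13)=205
Option B: A[5] 42->10, delta=-32, new_sum=218+(-32)=186 <-- matches target
Option C: A[3] 9->-9, delta=-18, new_sum=218+(-18)=200
Option D: A[6] 42->-2, delta=-44, new_sum=218+(-44)=174
Option E: A[0] 50->-7, delta=-57, new_sum=218+(-57)=161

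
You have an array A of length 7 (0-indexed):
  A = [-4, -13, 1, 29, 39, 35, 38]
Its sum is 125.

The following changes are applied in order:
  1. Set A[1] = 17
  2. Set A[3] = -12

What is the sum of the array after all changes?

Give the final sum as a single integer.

Initial sum: 125
Change 1: A[1] -13 -> 17, delta = 30, sum = 155
Change 2: A[3] 29 -> -12, delta = -41, sum = 114

Answer: 114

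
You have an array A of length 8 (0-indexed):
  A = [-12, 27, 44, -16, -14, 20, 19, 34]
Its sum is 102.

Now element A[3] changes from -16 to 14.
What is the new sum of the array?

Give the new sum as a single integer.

Old value at index 3: -16
New value at index 3: 14
Delta = 14 - -16 = 30
New sum = old_sum + delta = 102 + (30) = 132

Answer: 132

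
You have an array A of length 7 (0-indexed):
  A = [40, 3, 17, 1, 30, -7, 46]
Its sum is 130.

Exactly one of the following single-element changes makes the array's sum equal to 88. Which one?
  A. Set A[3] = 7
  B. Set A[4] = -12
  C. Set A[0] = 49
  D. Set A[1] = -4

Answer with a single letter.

Answer: B

Derivation:
Option A: A[3] 1->7, delta=6, new_sum=130+(6)=136
Option B: A[4] 30->-12, delta=-42, new_sum=130+(-42)=88 <-- matches target
Option C: A[0] 40->49, delta=9, new_sum=130+(9)=139
Option D: A[1] 3->-4, delta=-7, new_sum=130+(-7)=123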